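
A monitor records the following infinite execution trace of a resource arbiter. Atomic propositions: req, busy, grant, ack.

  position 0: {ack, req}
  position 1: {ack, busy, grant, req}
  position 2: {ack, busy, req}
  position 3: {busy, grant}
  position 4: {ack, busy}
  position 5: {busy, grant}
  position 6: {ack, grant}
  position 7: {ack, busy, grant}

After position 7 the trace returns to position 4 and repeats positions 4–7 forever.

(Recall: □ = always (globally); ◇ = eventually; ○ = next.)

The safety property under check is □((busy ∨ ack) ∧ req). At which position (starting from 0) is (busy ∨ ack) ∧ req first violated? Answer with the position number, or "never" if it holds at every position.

3

Check (busy ∨ ack) ∧ req at each position in order: 0 ✓, 1 ✓, 2 ✓.
At position 3 the labels are {busy, grant}, so (busy ∨ ack) ∧ req is false there. This is the first violation.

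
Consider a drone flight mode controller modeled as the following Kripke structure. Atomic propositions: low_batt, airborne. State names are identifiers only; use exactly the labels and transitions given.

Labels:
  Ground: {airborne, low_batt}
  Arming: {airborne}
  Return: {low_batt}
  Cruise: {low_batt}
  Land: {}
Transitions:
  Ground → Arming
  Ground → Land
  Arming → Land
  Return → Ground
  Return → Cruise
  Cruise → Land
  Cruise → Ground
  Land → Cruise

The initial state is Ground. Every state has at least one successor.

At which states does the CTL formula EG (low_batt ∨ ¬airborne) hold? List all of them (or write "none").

States satisfying low_batt ∨ ¬airborne: {Ground, Return, Cruise, Land}.
States satisfying EG (low_batt ∨ ¬airborne): {Ground, Return, Cruise, Land}.

{Ground, Return, Cruise, Land}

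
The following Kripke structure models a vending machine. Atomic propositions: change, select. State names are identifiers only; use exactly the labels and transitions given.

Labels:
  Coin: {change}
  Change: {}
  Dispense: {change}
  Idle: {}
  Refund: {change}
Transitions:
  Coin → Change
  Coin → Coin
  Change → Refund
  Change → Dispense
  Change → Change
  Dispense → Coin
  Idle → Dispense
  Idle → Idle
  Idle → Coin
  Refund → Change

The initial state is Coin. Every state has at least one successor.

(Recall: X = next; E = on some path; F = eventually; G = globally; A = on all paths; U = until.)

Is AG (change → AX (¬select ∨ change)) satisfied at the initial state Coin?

Holds

States satisfying change → AX (¬select ∨ change): {Coin, Change, Dispense, Idle, Refund}.
States satisfying AG (change → AX (¬select ∨ change)): {Coin, Change, Dispense, Idle, Refund}.
Every state reachable from Coin satisfies change → AX (¬select ∨ change).
Coin ∈ Sat(AG (change → AX (¬select ∨ change))).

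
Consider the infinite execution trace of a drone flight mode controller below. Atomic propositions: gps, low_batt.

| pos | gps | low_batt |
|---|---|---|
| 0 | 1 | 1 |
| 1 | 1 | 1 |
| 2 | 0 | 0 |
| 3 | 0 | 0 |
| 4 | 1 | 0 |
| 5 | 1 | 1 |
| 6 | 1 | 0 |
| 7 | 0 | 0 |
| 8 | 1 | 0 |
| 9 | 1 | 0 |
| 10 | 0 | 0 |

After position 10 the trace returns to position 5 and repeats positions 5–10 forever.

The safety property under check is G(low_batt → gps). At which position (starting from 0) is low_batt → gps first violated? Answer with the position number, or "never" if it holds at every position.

low_batt → gps holds at every position 0..10, and those are all the positions the trace ever visits, so the invariant G(low_batt → gps) is never violated.

never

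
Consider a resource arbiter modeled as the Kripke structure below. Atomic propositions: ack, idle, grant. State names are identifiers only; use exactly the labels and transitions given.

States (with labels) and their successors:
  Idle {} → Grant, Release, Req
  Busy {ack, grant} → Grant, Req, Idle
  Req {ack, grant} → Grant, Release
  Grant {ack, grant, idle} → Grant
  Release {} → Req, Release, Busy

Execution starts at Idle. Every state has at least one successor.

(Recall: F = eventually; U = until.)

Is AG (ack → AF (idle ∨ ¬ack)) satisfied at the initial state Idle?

States satisfying ack → AF (idle ∨ ¬ack): {Idle, Busy, Req, Grant, Release}.
States satisfying AG (ack → AF (idle ∨ ¬ack)): {Idle, Busy, Req, Grant, Release}.
Every state reachable from Idle satisfies ack → AF (idle ∨ ¬ack).
Idle ∈ Sat(AG (ack → AF (idle ∨ ¬ack))).

Yes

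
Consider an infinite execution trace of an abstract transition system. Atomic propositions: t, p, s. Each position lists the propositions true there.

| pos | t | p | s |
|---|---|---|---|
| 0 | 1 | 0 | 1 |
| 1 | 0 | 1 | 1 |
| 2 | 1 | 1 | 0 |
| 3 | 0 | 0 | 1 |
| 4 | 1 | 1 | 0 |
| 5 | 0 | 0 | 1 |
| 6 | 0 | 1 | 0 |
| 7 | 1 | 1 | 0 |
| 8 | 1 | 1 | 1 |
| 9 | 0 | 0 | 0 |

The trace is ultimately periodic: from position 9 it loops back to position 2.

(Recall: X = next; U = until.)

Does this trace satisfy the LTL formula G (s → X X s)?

Violated

s → X X s must hold at every position from 0 onward. It fails at position 0, so G (s → X X s) is false.
Positions where s holds: 0, 1, 3, 5, 8.
Check X X s at each: 0→fails, 1→ok, 3→ok, 5→fails, 8→fails.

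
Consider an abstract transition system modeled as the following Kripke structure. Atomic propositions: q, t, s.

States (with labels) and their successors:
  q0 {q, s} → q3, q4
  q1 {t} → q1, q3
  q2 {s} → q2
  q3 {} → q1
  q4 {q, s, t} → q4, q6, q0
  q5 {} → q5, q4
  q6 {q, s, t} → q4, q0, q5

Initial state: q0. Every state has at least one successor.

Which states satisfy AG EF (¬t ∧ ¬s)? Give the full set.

States satisfying EF (¬t ∧ ¬s): {q0, q1, q3, q4, q5, q6}.
States satisfying AG EF (¬t ∧ ¬s): {q0, q1, q3, q4, q5, q6}.

{q0, q1, q3, q4, q5, q6}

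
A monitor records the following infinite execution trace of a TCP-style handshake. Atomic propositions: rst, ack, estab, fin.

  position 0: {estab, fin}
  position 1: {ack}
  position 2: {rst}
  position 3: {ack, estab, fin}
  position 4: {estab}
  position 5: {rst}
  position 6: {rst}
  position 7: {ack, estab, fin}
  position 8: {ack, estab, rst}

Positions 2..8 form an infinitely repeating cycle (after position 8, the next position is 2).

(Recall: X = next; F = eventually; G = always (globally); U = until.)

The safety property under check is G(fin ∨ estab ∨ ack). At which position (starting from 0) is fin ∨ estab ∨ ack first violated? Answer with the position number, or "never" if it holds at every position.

2

Check fin ∨ estab ∨ ack at each position in order: 0 ✓, 1 ✓.
At position 2 the labels are {rst}, so fin ∨ estab ∨ ack is false there. This is the first violation.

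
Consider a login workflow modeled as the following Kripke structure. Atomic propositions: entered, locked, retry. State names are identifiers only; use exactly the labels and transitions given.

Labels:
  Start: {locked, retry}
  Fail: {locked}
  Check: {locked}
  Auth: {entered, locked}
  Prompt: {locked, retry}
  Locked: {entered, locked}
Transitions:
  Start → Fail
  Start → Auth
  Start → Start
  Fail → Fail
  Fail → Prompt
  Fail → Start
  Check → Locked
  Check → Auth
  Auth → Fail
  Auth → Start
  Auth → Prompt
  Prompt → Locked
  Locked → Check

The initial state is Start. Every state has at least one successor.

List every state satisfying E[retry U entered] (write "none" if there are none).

States satisfying retry: {Start, Prompt}.
States satisfying entered: {Auth, Locked}.
States satisfying E[retry U entered]: {Start, Auth, Prompt, Locked}.

{Start, Auth, Prompt, Locked}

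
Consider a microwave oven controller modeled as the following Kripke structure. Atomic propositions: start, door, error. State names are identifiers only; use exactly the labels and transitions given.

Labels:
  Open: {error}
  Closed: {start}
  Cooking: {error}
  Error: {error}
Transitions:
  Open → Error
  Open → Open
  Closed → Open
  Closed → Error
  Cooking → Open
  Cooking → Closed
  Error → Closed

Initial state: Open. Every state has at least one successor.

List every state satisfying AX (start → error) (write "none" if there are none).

{Open, Closed}

States satisfying start → error: {Open, Cooking, Error}.
States satisfying AX (start → error): {Open, Closed}.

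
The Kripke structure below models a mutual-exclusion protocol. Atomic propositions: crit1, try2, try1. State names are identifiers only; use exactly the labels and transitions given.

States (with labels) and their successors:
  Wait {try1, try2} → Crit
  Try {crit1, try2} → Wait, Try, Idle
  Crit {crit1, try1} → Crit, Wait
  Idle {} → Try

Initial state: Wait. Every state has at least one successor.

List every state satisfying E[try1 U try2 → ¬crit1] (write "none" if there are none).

States satisfying try1: {Wait, Crit}.
States satisfying try2 → ¬crit1: {Wait, Crit, Idle}.
States satisfying E[try1 U try2 → ¬crit1]: {Wait, Crit, Idle}.

{Wait, Crit, Idle}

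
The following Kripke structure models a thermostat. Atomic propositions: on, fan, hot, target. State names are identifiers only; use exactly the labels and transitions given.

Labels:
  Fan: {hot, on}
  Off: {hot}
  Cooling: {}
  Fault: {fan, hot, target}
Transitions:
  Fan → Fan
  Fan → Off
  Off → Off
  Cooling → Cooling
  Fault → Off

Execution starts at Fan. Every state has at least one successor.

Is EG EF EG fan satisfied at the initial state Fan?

States satisfying EF EG fan: ∅.
States satisfying EG EF EG fan: ∅.
No suitable path/successor from Fan witnesses the formula.
Fan ∉ Sat(EG EF EG fan).

No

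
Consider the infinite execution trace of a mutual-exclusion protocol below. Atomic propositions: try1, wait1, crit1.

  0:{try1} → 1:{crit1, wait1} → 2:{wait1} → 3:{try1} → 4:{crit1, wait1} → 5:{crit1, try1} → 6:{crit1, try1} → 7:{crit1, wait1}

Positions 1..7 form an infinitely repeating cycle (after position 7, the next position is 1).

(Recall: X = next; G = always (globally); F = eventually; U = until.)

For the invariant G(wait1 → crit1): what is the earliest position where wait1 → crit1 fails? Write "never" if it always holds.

Check wait1 → crit1 at each position in order: 0 ✓, 1 ✓.
At position 2 the labels are {wait1}, so wait1 → crit1 is false there. This is the first violation.

2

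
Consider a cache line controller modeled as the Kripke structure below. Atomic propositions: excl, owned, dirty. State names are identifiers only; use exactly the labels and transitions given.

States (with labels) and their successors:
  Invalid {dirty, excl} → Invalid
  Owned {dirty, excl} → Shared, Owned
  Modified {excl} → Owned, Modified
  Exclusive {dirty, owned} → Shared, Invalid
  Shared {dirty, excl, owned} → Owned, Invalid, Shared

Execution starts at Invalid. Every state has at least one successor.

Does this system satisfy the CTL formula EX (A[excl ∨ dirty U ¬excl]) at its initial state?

States satisfying A[excl ∨ dirty U ¬excl]: {Exclusive}.
States satisfying EX (A[excl ∨ dirty U ¬excl]): ∅.
No suitable path/successor from Invalid witnesses the formula.
Invalid ∉ Sat(EX (A[excl ∨ dirty U ¬excl])).

Does not hold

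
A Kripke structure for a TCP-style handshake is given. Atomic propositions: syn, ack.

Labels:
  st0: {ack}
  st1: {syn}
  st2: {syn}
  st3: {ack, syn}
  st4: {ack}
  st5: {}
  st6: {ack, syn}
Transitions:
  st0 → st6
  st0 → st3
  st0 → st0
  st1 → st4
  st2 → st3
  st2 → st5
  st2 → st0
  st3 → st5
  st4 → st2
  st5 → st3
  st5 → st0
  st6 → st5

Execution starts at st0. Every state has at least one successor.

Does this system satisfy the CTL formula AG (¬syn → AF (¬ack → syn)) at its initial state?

Satisfied

States satisfying ¬syn → AF (¬ack → syn): {st0, st1, st2, st3, st4, st5, st6}.
States satisfying AG (¬syn → AF (¬ack → syn)): {st0, st1, st2, st3, st4, st5, st6}.
Every state reachable from st0 satisfies ¬syn → AF (¬ack → syn).
st0 ∈ Sat(AG (¬syn → AF (¬ack → syn))).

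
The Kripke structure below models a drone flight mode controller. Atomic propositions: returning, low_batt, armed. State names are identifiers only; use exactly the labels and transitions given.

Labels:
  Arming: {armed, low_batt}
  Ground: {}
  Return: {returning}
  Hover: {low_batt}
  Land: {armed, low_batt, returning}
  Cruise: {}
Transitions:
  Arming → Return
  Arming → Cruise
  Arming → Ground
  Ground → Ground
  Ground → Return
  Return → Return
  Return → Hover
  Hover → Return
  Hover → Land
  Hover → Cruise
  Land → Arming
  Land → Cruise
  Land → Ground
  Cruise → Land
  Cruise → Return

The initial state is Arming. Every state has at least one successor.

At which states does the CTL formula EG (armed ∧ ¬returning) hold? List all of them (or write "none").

States satisfying armed ∧ ¬returning: {Arming}.
States satisfying EG (armed ∧ ¬returning): ∅.

none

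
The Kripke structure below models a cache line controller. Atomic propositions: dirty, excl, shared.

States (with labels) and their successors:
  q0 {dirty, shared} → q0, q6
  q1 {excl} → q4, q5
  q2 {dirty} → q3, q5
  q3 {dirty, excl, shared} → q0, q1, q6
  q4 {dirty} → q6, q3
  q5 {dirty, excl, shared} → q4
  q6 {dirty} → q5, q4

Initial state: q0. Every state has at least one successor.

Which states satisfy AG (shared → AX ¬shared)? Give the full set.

none

States satisfying shared → AX ¬shared: {q1, q2, q4, q5, q6}.
States satisfying AG (shared → AX ¬shared): ∅.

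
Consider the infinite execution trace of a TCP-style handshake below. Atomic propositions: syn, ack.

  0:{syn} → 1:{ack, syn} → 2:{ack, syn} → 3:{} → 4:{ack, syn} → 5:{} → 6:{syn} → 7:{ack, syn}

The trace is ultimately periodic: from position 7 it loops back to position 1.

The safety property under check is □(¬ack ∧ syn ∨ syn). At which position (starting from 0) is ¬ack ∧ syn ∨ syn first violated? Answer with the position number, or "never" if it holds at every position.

Check ¬ack ∧ syn ∨ syn at each position in order: 0 ✓, 1 ✓, 2 ✓.
At position 3 the labels are {}, so ¬ack ∧ syn ∨ syn is false there. This is the first violation.

3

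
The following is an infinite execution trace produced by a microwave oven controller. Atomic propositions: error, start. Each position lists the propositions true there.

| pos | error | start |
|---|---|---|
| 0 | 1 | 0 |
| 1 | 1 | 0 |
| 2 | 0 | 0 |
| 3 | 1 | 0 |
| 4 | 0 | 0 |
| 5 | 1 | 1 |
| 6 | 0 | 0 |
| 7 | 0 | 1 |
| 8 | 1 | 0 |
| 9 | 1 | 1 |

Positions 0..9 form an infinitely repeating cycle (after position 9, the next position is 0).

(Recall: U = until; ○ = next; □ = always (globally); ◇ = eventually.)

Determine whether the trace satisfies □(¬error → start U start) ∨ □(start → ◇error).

¬error → start U start must hold at every position from 0 onward. It fails at position 2, so □(¬error → start U start) is false.
Positions where ¬error holds: 2, 4, 6, 7.
Check start U start at each: 2→fails, 4→fails, 6→fails, 7→ok.
start → ◇error holds at every position 0..9, and those are all positions ever visited, so □(start → ◇error) holds.
Positions where start holds: 5, 7, 9.
Check ◇error at each: 5→ok, 7→ok, 9→ok.
At position 0: □(¬error → start U start) is false; □(start → ◇error) is true; so □(¬error → start U start) ∨ □(start → ◇error) is true.

Yes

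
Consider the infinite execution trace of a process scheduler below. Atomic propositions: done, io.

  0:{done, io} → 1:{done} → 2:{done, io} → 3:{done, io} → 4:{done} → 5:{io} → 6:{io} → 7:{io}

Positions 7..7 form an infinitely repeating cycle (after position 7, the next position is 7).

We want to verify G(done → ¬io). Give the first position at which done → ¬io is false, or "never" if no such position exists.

0

At position 0 the labels are {done, io}, so done → ¬io is false there. This is the first violation.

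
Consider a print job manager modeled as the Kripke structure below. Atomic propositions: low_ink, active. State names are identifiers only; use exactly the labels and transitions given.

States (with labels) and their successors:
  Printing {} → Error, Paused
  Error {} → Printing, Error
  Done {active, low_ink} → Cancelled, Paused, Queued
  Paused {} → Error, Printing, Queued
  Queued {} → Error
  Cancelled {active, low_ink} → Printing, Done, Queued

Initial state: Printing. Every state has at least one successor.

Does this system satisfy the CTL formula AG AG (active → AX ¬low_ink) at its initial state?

Holds

States satisfying AG (active → AX ¬low_ink): {Printing, Error, Paused, Queued}.
States satisfying AG AG (active → AX ¬low_ink): {Printing, Error, Paused, Queued}.
Every state reachable from Printing satisfies AG (active → AX ¬low_ink).
Printing ∈ Sat(AG AG (active → AX ¬low_ink)).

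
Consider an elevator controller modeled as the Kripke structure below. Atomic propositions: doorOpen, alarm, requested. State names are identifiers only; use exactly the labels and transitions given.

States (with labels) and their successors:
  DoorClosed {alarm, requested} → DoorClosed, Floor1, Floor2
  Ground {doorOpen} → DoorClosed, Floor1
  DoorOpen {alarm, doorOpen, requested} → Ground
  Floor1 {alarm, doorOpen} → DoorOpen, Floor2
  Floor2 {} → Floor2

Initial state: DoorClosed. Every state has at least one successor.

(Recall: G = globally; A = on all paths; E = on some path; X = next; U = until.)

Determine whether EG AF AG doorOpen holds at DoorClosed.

Does not hold

States satisfying AF AG doorOpen: ∅.
States satisfying EG AF AG doorOpen: ∅.
No suitable path/successor from DoorClosed witnesses the formula.
DoorClosed ∉ Sat(EG AF AG doorOpen).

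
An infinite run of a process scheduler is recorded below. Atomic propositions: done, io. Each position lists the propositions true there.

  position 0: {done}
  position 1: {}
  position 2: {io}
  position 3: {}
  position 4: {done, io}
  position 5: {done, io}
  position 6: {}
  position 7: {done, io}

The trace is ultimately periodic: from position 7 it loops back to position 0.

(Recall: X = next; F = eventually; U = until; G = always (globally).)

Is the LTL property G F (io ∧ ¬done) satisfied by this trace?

Holds

F (io ∧ ¬done) holds at every position 0..7, and those are all positions ever visited, so G F (io ∧ ¬done) holds.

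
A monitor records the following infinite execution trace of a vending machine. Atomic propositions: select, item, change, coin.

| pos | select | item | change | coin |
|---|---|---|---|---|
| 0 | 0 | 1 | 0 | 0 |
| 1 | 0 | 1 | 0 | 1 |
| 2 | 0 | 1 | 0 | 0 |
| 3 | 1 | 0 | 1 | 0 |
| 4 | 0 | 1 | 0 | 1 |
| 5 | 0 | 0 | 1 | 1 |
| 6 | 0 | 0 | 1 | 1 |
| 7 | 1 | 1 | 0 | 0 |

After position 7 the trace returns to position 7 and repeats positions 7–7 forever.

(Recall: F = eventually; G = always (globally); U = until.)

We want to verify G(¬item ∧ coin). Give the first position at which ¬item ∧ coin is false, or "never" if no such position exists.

0

At position 0 the labels are {item}, so ¬item ∧ coin is false there. This is the first violation.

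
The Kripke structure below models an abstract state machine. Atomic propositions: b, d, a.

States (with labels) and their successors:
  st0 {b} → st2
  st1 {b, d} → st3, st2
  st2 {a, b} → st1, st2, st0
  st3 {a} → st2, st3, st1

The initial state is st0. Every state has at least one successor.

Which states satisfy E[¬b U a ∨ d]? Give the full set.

States satisfying ¬b: {st3}.
States satisfying a ∨ d: {st1, st2, st3}.
States satisfying E[¬b U a ∨ d]: {st1, st2, st3}.

{st1, st2, st3}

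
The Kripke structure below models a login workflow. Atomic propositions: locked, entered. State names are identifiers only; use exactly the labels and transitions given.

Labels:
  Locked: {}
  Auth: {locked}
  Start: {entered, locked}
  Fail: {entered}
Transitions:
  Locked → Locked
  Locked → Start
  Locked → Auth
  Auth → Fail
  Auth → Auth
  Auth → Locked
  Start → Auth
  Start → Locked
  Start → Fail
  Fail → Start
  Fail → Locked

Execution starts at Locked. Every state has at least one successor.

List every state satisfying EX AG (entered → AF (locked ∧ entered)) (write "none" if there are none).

States satisfying AG (entered → AF (locked ∧ entered)): ∅.
States satisfying EX AG (entered → AF (locked ∧ entered)): ∅.

none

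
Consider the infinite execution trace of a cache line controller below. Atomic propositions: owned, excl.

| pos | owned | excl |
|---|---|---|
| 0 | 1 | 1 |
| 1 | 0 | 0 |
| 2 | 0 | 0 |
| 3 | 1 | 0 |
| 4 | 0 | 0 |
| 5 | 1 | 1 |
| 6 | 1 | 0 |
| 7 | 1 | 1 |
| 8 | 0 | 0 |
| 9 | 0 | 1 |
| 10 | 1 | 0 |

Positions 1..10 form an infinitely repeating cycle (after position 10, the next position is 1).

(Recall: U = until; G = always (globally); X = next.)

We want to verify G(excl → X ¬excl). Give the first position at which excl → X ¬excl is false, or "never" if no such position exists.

excl → X ¬excl holds at every position 0..10, and those are all the positions the trace ever visits, so the invariant G(excl → X ¬excl) is never violated.

never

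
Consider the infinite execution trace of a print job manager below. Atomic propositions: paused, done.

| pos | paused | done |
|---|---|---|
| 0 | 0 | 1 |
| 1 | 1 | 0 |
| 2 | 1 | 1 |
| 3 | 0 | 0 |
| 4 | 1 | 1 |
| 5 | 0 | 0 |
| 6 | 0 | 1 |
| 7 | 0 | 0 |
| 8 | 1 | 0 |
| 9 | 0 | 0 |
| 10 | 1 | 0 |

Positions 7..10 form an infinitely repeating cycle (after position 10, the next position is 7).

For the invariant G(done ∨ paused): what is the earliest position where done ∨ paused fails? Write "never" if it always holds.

3

Check done ∨ paused at each position in order: 0 ✓, 1 ✓, 2 ✓.
At position 3 the labels are {}, so done ∨ paused is false there. This is the first violation.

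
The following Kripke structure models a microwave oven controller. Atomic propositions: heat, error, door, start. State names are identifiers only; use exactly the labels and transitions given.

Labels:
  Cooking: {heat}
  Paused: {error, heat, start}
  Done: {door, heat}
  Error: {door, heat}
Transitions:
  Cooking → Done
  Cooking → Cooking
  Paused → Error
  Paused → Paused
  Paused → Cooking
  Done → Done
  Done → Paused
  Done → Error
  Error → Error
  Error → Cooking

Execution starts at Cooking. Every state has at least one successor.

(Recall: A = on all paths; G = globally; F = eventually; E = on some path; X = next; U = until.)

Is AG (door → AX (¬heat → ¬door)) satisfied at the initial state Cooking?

Holds

States satisfying door → AX (¬heat → ¬door): {Cooking, Paused, Done, Error}.
States satisfying AG (door → AX (¬heat → ¬door)): {Cooking, Paused, Done, Error}.
Every state reachable from Cooking satisfies door → AX (¬heat → ¬door).
Cooking ∈ Sat(AG (door → AX (¬heat → ¬door))).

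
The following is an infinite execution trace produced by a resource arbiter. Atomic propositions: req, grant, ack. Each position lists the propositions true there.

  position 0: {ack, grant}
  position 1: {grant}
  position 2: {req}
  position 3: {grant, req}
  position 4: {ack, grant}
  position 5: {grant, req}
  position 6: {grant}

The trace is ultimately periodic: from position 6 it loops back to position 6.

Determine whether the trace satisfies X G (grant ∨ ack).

The position after 0 is 1; G (grant ∨ ack) is false there.

Violated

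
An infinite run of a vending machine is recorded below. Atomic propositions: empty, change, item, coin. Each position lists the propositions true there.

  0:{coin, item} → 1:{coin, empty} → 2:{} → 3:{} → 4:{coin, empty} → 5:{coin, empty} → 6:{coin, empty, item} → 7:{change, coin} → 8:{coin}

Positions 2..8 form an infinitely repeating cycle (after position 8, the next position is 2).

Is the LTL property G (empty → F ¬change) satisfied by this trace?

Holds

empty → F ¬change holds at every position 0..8, and those are all positions ever visited, so G (empty → F ¬change) holds.
Positions where empty holds: 1, 4, 5, 6.
Check F ¬change at each: 1→ok, 4→ok, 5→ok, 6→ok.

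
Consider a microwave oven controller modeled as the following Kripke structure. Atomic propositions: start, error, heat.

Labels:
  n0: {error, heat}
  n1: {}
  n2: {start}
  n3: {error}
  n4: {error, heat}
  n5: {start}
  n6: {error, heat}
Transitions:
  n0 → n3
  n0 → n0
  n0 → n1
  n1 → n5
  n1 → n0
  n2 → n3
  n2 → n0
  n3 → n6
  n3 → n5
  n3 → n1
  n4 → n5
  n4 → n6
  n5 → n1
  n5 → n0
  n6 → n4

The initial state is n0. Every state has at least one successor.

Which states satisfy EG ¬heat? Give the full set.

{n1, n2, n3, n5}

States satisfying ¬heat: {n1, n2, n3, n5}.
States satisfying EG ¬heat: {n1, n2, n3, n5}.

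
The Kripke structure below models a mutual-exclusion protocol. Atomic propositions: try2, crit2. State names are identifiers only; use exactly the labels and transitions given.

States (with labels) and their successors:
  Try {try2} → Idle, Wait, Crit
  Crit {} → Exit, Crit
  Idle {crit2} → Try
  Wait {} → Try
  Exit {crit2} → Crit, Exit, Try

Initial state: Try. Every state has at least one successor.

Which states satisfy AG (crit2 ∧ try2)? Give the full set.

none

States satisfying crit2 ∧ try2: ∅.
States satisfying AG (crit2 ∧ try2): ∅.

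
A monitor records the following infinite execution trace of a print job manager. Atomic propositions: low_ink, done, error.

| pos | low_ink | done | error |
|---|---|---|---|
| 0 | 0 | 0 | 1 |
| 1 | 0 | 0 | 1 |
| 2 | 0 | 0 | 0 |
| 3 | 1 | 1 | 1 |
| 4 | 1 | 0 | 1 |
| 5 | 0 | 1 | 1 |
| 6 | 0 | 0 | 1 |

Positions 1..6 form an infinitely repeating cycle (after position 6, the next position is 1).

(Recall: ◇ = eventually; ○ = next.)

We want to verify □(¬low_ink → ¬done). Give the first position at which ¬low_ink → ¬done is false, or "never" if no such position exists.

Check ¬low_ink → ¬done at each position in order: 0 ✓, 1 ✓, 2 ✓, 3 ✓, 4 ✓.
At position 5 the labels are {done, error}, so ¬low_ink → ¬done is false there. This is the first violation.

5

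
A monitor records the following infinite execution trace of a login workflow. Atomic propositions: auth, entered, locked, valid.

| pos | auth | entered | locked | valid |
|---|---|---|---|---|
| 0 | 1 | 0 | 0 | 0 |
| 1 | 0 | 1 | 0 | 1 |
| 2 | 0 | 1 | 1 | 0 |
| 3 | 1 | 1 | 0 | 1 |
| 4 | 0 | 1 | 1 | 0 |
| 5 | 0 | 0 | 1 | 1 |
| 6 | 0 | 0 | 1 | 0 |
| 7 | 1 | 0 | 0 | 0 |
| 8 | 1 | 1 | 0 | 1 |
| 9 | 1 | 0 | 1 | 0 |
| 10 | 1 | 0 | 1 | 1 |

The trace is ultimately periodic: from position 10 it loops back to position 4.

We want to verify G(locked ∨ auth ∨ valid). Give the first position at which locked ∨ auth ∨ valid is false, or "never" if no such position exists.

never

locked ∨ auth ∨ valid holds at every position 0..10, and those are all the positions the trace ever visits, so the invariant G(locked ∨ auth ∨ valid) is never violated.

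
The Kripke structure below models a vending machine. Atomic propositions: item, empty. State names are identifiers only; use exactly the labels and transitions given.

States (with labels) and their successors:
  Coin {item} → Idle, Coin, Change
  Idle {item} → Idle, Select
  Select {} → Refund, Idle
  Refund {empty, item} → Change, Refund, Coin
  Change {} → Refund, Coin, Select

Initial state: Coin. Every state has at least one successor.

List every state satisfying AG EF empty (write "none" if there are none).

{Coin, Idle, Select, Refund, Change}

States satisfying EF empty: {Coin, Idle, Select, Refund, Change}.
States satisfying AG EF empty: {Coin, Idle, Select, Refund, Change}.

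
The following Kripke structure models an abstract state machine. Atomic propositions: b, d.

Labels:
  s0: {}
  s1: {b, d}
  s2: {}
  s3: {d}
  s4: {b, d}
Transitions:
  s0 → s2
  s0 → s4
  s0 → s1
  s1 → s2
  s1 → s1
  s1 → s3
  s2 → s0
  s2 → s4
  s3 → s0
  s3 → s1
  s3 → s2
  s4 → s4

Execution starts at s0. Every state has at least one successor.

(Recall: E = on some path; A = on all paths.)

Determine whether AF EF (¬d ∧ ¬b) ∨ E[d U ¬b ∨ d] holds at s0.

States satisfying EF (¬d ∧ ¬b): {s0, s1, s2, s3}.
States satisfying AF EF (¬d ∧ ¬b): {s0, s1, s2, s3}.
States satisfying d: {s1, s3, s4}.
States satisfying ¬b ∨ d: {s0, s1, s2, s3, s4}.
States satisfying E[d U ¬b ∨ d]: {s0, s1, s2, s3, s4}.
States satisfying AF EF (¬d ∧ ¬b) ∨ E[d U ¬b ∨ d]: {s0, s1, s2, s3, s4}.
s0 ∈ Sat(AF EF (¬d ∧ ¬b) ∨ E[d U ¬b ∨ d]).

Satisfied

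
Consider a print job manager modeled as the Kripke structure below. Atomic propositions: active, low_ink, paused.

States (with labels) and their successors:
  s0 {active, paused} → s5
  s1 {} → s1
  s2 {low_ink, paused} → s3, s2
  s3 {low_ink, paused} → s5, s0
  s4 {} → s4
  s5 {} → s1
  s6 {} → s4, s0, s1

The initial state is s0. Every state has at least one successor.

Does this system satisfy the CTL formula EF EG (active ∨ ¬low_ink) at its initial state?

States satisfying EG (active ∨ ¬low_ink): {s0, s1, s4, s5, s6}.
States satisfying EF EG (active ∨ ¬low_ink): {s0, s1, s2, s3, s4, s5, s6}.
Some path from s0 reaches a state where EG (active ∨ ¬low_ink) holds.
s0 ∈ Sat(EF EG (active ∨ ¬low_ink)).

Holds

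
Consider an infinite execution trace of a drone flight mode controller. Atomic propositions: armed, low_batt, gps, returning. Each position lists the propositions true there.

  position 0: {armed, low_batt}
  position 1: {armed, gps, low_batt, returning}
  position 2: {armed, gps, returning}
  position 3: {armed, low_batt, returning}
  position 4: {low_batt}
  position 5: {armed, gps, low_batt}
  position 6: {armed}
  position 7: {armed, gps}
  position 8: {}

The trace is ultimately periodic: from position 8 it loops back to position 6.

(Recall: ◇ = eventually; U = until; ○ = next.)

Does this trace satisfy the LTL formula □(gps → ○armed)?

gps → ○armed must hold at every position from 0 onward. It fails at position 7, so □(gps → ○armed) is false.
Positions where gps holds: 1, 2, 5, 7.
Check ○armed at each: 1→ok, 2→ok, 5→ok, 7→fails.

No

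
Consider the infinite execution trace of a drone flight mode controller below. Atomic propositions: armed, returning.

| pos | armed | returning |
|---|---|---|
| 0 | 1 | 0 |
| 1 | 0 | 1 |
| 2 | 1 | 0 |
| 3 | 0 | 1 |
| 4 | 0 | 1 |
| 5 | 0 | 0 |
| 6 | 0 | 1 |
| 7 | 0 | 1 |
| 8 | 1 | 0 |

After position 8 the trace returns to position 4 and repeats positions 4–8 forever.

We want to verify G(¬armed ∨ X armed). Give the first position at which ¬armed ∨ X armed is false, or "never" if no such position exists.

0

At position 0 the labels are {armed} and the next position 1 has {returning}, so ¬armed ∨ X armed is false there. This is the first violation.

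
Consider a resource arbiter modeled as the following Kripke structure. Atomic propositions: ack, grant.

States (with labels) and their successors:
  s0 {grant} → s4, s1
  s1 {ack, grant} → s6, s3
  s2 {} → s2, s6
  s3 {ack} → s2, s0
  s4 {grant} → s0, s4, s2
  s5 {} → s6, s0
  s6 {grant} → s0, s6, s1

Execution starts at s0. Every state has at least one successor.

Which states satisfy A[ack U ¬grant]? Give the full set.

States satisfying ack: {s1, s3}.
States satisfying ¬grant: {s2, s3, s5}.
States satisfying A[ack U ¬grant]: {s2, s3, s5}.

{s2, s3, s5}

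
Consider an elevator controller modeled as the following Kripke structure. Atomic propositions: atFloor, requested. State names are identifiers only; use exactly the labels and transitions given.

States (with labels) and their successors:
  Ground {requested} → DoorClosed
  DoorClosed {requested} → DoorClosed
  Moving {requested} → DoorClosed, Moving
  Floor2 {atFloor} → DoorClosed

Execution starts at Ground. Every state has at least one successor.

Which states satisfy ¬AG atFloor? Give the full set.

States satisfying atFloor: {Floor2}.
States satisfying AG atFloor: ∅.
States satisfying ¬AG atFloor: {Ground, DoorClosed, Moving, Floor2}.

{Ground, DoorClosed, Moving, Floor2}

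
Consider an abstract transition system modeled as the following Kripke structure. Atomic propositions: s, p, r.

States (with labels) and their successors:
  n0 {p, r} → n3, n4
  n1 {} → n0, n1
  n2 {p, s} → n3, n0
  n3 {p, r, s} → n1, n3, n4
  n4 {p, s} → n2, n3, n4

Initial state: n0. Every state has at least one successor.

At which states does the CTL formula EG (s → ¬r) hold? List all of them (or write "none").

{n0, n1, n2, n4}

States satisfying s → ¬r: {n0, n1, n2, n4}.
States satisfying EG (s → ¬r): {n0, n1, n2, n4}.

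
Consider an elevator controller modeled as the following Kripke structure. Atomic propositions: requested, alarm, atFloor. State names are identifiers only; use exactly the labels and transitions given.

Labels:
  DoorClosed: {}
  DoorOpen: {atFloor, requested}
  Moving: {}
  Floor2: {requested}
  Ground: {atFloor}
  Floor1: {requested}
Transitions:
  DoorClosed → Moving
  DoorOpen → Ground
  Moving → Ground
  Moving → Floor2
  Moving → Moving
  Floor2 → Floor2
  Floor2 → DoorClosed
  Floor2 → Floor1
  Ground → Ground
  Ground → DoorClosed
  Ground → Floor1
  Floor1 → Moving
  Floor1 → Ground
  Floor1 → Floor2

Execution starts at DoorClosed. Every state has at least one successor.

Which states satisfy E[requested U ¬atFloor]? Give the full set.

States satisfying requested: {DoorOpen, Floor2, Floor1}.
States satisfying ¬atFloor: {DoorClosed, Moving, Floor2, Floor1}.
States satisfying E[requested U ¬atFloor]: {DoorClosed, Moving, Floor2, Floor1}.

{DoorClosed, Moving, Floor2, Floor1}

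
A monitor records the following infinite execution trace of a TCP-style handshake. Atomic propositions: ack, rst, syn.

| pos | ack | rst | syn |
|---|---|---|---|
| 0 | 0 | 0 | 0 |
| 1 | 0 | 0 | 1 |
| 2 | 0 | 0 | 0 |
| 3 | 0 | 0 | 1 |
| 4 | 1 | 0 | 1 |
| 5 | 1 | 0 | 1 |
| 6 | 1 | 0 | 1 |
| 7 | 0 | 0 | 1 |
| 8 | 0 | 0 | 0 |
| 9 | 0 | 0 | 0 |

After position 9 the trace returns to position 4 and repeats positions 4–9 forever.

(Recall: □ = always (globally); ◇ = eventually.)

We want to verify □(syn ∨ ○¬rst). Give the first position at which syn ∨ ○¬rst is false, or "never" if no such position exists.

never

syn ∨ ○¬rst holds at every position 0..9, and those are all the positions the trace ever visits, so the invariant □(syn ∨ ○¬rst) is never violated.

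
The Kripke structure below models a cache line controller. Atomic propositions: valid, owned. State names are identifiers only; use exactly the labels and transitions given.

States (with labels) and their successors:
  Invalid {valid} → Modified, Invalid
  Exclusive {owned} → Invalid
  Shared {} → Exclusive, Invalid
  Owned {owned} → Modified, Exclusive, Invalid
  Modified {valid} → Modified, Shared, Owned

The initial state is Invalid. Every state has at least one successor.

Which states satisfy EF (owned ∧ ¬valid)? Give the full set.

{Invalid, Exclusive, Shared, Owned, Modified}

States satisfying owned ∧ ¬valid: {Exclusive, Owned}.
States satisfying EF (owned ∧ ¬valid): {Invalid, Exclusive, Shared, Owned, Modified}.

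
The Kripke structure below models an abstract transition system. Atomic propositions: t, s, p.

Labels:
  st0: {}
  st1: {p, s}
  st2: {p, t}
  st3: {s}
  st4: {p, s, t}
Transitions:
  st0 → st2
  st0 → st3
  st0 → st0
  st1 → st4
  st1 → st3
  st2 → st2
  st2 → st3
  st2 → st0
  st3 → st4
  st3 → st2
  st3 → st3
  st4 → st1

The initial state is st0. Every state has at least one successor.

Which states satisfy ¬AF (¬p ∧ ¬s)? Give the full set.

States satisfying ¬p ∧ ¬s: {st0}.
States satisfying AF (¬p ∧ ¬s): {st0}.
States satisfying ¬AF (¬p ∧ ¬s): {st1, st2, st3, st4}.

{st1, st2, st3, st4}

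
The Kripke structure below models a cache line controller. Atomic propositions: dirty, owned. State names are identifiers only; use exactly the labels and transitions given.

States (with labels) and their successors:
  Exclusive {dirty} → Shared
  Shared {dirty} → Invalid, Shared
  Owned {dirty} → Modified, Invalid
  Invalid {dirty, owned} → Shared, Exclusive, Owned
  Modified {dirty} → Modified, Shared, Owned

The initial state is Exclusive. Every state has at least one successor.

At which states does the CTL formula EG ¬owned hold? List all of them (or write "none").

States satisfying ¬owned: {Exclusive, Shared, Owned, Modified}.
States satisfying EG ¬owned: {Exclusive, Shared, Owned, Modified}.

{Exclusive, Shared, Owned, Modified}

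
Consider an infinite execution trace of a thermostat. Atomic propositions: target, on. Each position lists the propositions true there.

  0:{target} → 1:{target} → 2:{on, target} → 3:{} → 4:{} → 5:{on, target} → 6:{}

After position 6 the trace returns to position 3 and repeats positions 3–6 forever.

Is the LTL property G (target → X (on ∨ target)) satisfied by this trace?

No

target → X (on ∨ target) must hold at every position from 0 onward. It fails at position 2, so G (target → X (on ∨ target)) is false.
Positions where target holds: 0, 1, 2, 5.
Check X (on ∨ target) at each: 0→ok, 1→ok, 2→fails, 5→fails.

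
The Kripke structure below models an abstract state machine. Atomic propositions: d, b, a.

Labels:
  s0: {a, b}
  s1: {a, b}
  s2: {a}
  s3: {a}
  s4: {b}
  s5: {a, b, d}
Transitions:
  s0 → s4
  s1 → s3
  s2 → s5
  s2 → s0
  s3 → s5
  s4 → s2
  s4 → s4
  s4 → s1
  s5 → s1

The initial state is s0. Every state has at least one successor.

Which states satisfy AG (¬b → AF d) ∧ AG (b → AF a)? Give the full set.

States satisfying ¬b → AF d: {s0, s1, s3, s4, s5}.
States satisfying AG (¬b → AF d): {s1, s3, s5}.
States satisfying b → AF a: {s0, s1, s2, s3, s5}.
States satisfying AG (b → AF a): {s1, s3, s5}.
States satisfying AG (¬b → AF d) ∧ AG (b → AF a): {s1, s3, s5}.

{s1, s3, s5}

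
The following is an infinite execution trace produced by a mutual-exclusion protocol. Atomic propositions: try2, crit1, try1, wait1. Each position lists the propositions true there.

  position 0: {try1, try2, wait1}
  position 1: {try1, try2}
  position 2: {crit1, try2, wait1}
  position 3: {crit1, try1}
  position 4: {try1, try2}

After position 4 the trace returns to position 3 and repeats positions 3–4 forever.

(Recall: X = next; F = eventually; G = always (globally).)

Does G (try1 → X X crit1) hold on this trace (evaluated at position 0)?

No

try1 → X X crit1 must hold at every position from 0 onward. It fails at position 4, so G (try1 → X X crit1) is false.
Positions where try1 holds: 0, 1, 3, 4.
Check X X crit1 at each: 0→ok, 1→ok, 3→ok, 4→fails.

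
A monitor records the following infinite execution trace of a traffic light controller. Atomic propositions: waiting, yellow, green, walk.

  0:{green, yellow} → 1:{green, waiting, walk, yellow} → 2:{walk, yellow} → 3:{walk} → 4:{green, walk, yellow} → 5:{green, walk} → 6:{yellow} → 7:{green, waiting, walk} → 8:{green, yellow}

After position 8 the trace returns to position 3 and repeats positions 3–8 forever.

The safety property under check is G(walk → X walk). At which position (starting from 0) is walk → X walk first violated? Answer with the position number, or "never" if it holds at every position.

5

Check walk → X walk at each position in order: 0 ✓, 1 ✓, 2 ✓, 3 ✓, 4 ✓.
At position 5 the labels are {green, walk} and the next position 6 has {yellow}, so walk → X walk is false there. This is the first violation.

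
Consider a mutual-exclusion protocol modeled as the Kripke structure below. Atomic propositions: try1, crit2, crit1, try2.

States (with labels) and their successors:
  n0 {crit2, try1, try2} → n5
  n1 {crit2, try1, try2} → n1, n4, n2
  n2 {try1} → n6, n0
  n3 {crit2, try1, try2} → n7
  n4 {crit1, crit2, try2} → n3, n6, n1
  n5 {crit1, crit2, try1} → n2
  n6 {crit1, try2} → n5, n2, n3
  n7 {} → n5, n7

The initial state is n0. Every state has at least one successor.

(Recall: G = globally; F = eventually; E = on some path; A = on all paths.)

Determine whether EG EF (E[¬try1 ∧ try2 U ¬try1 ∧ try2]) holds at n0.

States satisfying EF (E[¬try1 ∧ try2 U ¬try1 ∧ try2]): {n0, n1, n2, n3, n4, n5, n6, n7}.
States satisfying EG EF (E[¬try1 ∧ try2 U ¬try1 ∧ try2]): {n0, n1, n2, n3, n4, n5, n6, n7}.
n0 ∈ Sat(EG EF (E[¬try1 ∧ try2 U ¬try1 ∧ try2])).

Yes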